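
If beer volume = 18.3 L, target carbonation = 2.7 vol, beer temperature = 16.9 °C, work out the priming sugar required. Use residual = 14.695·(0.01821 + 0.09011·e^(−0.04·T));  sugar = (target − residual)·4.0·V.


residual = 14.695·(0.01821 + 0.09011·e^(−0.04·16.9)) = 0.9411
sugar = (2.7 − 0.9411)·4.0·18.3

128.7493 g


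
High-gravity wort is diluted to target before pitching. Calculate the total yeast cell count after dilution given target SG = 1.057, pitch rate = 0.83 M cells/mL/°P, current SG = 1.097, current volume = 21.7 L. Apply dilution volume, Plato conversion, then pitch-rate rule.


V_w = V·((SG_c−1)/(SG_t−1)−1);  °P = 259 − 259/SG_t;  cells = rate·(V+V_w)·°P
V_w = 21.7·((1.097−1)/(1.057−1)−1) = 15.2281
V_final = 21.7 + 15.2281 = 36.9281
°P = 259 − 259/1.057 = 13.9669
cells = 0.83·36.9281·13.9669

428.0893 billion cells


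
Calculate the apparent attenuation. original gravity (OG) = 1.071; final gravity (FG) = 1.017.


AA = (OG − FG)/(OG − 1) · 100
AA = (1.071 − 1.017)/(1.071 − 1) · 100

76.0563 %


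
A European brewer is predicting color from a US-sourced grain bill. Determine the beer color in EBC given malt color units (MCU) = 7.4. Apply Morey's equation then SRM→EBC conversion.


SRM = 1.4922·MCU^0.6859;  EBC = SRM·1.97
SRM = 1.4922·7.4^0.6859 = 5.8889
EBC = 5.8889·1.97

11.6011 EBC


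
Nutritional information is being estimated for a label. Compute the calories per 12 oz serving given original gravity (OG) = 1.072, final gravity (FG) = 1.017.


ABW = (OG−FG)·131.25·0.79/FG;  °P = 259 − 259/SG (for OG→OE and FG→AE);  RE = 0.1808·OE + 0.8192·AE;  Cal = (6.9·ABW + 4·(RE−0.1))·FG·3.55
ABW = (1.072 − 1.017)·131.25·0.79/1.017 = 5.6075
OE = 259 − 259/1.072 = 17.3955 °P
AE = 259 − 259/1.017 = 4.3294 °P
RE = 0.1808·17.3955 + 0.8192·4.3294 = 6.6918 °P
Cal = (6.9·5.6075 + 4·(6.6918−0.1))·1.017·3.55

234.8846 kcal


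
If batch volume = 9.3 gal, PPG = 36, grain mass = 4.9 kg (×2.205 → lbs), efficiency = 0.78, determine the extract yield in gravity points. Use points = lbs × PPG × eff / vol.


lbs = 4.9 × 2.205 = 10.8045
points = 10.8045 × 36 × 0.78 / 9.3

32.6226 points


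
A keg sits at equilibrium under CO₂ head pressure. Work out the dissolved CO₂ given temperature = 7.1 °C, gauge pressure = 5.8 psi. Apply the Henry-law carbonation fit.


vols = (P + 14.695)·(0.01821 + 0.09011·e^(−0.04·T))
vols = (5.8 + 14.695)·(0.01821 + 0.09011·e^(−0.04·7.1))

1.7634 volumes


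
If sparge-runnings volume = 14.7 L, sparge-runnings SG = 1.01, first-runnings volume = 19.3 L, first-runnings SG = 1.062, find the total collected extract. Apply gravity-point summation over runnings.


total = Σ (SG_i − 1)·1000·V_i
first = (1.062 − 1)·1000·19.3 = 1196.6000
sparge = (1.01 − 1)·1000·14.7 = 147.0000
total = 1196.6000 + 147.0000

1343.6000 gravity·L


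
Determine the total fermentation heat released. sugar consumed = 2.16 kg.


Q = m_sugar · 590 kJ/kg
Q = 2.16 · 590

1274.4000 kJ


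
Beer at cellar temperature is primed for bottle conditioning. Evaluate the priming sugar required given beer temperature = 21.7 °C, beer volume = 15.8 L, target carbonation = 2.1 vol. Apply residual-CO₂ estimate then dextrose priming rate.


residual = 14.695·(0.01821 + 0.09011·e^(−0.04·T));  sugar = (target − residual)·4.0·V
residual = 14.695·(0.01821 + 0.09011·e^(−0.04·21.7)) = 0.8235
sugar = (2.1 − 0.8235)·4.0·15.8

80.6768 g


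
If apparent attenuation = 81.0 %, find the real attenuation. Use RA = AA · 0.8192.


RA = 81.0 · 0.8192

66.3552 %


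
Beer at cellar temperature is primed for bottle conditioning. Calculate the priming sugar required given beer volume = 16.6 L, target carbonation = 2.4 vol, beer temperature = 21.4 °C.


residual = 14.695·(0.01821 + 0.09011·e^(−0.04·T));  sugar = (target − residual)·4.0·V
residual = 14.695·(0.01821 + 0.09011·e^(−0.04·21.4)) = 0.8302
sugar = (2.4 − 0.8302)·4.0·16.6

104.2361 g


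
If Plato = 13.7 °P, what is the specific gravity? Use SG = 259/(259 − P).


SG = 259/(259 − 13.7)

1.0558


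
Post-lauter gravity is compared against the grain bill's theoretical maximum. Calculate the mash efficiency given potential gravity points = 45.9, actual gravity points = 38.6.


efficiency = actual / potential × 100
efficiency = 38.6 / 45.9 × 100

84.0959 %


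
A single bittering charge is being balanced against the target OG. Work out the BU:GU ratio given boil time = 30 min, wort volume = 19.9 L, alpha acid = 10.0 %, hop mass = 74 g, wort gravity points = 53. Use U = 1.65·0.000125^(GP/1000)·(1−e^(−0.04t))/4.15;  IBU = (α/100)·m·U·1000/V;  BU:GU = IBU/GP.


U = 1.65·0.000125^(53/1000)·(1−e^(−0.04·30))/4.15 = 0.1726
IBU = (10.0/100)·74·0.1726·1000/19.9 = 64.1663
BU:GU = 64.1663/53

1.2107


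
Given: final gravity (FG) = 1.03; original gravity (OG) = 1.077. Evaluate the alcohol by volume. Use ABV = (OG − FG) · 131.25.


ABV = (1.077 − 1.03) · 131.25

6.1687 % ABV


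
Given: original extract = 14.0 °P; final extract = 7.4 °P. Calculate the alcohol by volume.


SG = 259/(259 − P);  ABV = (OG − FG)·131.25
OG = 259/(259 − 14.0) = 1.0571
FG = 259/(259 − 7.4) = 1.0294
ABV = (1.0571 − 1.0294)·131.25

3.6397 % ABV


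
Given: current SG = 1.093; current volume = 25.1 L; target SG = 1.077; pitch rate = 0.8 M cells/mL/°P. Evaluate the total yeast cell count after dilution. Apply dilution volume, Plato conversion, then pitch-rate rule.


V_w = V·((SG_c−1)/(SG_t−1)−1);  °P = 259 − 259/SG_t;  cells = rate·(V+V_w)·°P
V_w = 25.1·((1.093−1)/(1.077−1)−1) = 5.2156
V_final = 25.1 + 5.2156 = 30.3156
°P = 259 − 259/1.077 = 18.5172
cells = 0.8·30.3156·18.5172

449.0872 billion cells


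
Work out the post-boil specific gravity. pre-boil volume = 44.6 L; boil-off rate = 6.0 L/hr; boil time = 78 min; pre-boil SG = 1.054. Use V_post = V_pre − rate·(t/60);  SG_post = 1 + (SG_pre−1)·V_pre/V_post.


V_post = 44.6 − 6.0·(78/60) = 36.8000
SG_post = 1 + (1.054 − 1)·44.6/36.8000

1.0654


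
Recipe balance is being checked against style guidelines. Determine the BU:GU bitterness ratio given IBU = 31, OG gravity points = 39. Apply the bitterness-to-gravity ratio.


BU:GU = IBU / OG_points
BU:GU = 31 / 39

0.7949


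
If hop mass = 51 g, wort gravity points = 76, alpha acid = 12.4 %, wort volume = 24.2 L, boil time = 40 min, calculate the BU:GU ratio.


U = 1.65·0.000125^(GP/1000)·(1−e^(−0.04t))/4.15;  IBU = (α/100)·m·U·1000/V;  BU:GU = IBU/GP
U = 1.65·0.000125^(76/1000)·(1−e^(−0.04·40))/4.15 = 0.1603
IBU = (12.4/100)·51·0.1603·1000/24.2 = 41.8829
BU:GU = 41.8829/76

0.5511


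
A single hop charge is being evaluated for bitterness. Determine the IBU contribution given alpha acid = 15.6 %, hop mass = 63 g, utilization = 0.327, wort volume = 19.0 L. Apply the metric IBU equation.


IBU = (α/100)·mass·U·1000 / V
IBU = (15.6/100)·63·0.327·1000 / 19.0

169.1451 IBU


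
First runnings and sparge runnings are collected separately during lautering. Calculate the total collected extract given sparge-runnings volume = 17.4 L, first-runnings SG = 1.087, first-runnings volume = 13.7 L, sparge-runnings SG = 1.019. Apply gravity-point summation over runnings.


total = Σ (SG_i − 1)·1000·V_i
first = (1.087 − 1)·1000·13.7 = 1191.9000
sparge = (1.019 − 1)·1000·17.4 = 330.6000
total = 1191.9000 + 330.6000

1522.5000 gravity·L


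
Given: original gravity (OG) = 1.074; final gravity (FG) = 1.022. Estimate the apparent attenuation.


AA = (OG − FG)/(OG − 1) · 100
AA = (1.074 − 1.022)/(1.074 − 1) · 100

70.2703 %


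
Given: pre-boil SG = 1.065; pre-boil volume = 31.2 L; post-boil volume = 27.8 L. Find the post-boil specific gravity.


SG_post = 1 + (SG_pre − 1)·V_pre/V_post
pts_pre = (1.065 − 1)·1000 = 65.0000
pts_post = 65.0000·31.2/27.8 = 72.9496
SG_post = 1 + 72.9496/1000

1.0729


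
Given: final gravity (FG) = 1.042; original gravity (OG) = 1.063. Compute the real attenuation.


AA = (OG−FG)/(OG−1)·100;  RA = AA·0.8192
AA = (1.063 − 1.042)/(1.063 − 1)·100 = 33.3333
RA = 33.3333·0.8192

27.3067 %


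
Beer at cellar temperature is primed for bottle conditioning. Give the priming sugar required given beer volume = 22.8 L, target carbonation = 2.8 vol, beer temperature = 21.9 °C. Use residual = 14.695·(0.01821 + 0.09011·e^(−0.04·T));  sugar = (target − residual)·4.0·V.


residual = 14.695·(0.01821 + 0.09011·e^(−0.04·21.9)) = 0.8190
sugar = (2.8 − 0.8190)·4.0·22.8

180.6636 g


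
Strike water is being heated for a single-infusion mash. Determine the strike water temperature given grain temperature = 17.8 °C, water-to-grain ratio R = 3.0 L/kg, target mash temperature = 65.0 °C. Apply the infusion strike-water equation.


T_strike = (0.41/R)·(T_mash − T_grain) + T_mash
T_strike = (0.41/3.0)·(65.0 − 17.8) + 65.0

71.4507 °C


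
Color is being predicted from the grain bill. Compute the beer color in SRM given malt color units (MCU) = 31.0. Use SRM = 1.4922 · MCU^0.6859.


SRM = 1.4922 · 31.0^0.6859

15.7308 SRM


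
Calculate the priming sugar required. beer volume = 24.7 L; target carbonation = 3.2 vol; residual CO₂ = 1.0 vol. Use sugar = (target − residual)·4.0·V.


sugar = (3.2 − 1.0)·4.0·24.7

217.3600 g


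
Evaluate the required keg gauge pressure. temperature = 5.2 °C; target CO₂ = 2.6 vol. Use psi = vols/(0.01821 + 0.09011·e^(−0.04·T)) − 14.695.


psi = 2.6/(0.01821 + 0.09011·e^(−0.04·5.2)) − 14.695

13.7520 psi


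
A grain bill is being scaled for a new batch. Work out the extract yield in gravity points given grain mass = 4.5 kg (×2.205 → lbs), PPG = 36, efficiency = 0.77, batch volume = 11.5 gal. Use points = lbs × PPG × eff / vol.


lbs = 4.5 × 2.205 = 9.9225
points = 9.9225 × 36 × 0.77 / 11.5

23.9175 points


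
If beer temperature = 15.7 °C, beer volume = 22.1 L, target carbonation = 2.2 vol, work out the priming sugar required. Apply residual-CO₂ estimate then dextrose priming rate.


residual = 14.695·(0.01821 + 0.09011·e^(−0.04·T));  sugar = (target − residual)·4.0·V
residual = 14.695·(0.01821 + 0.09011·e^(−0.04·15.7)) = 0.9742
sugar = (2.2 − 0.9742)·4.0·22.1

108.3565 g


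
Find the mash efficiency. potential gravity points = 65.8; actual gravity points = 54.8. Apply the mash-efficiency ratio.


efficiency = actual / potential × 100
efficiency = 54.8 / 65.8 × 100

83.2827 %


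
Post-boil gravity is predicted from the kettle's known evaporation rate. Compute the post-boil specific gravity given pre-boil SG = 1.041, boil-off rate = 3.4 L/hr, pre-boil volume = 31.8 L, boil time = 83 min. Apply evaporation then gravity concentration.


V_post = V_pre − rate·(t/60);  SG_post = 1 + (SG_pre−1)·V_pre/V_post
V_post = 31.8 − 3.4·(83/60) = 27.0967
SG_post = 1 + (1.041 − 1)·31.8/27.0967

1.0481


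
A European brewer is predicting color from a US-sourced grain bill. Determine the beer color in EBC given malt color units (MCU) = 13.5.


SRM = 1.4922·MCU^0.6859;  EBC = SRM·1.97
SRM = 1.4922·13.5^0.6859 = 8.8945
EBC = 8.8945·1.97

17.5222 EBC


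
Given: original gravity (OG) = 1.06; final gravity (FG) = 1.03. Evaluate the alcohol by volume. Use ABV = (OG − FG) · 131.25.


ABV = (1.06 − 1.03) · 131.25

3.9375 % ABV


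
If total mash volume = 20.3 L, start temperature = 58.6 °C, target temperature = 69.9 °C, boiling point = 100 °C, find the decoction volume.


V_dec = V_total·(T_target − T_start)/(T_boil − T_start)
V_dec = 20.3·(69.9 − 58.6)/(100 − 58.6)

5.5408 L


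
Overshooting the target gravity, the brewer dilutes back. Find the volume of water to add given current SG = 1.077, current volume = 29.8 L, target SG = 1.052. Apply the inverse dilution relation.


V_water = V·((SG_curr − 1)/(SG_target − 1) − 1)
V_water = 29.8·((1.077 − 1)/(1.052 − 1) − 1)

14.3269 L


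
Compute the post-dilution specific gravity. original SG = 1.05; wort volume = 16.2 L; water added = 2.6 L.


SG_new = 1 + (SG_old − 1)·V_old/(V_old + V_water)
pts = (1.05 − 1)·1000·16.2/(16.2 + 2.6) = 43.0851
SG_new = 1 + 43.0851/1000

1.0431


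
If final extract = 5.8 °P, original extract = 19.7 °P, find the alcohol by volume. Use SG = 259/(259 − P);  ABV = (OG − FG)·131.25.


OG = 259/(259 − 19.7) = 1.0823
FG = 259/(259 − 5.8) = 1.0229
ABV = (1.0823 − 1.0229)·131.25

7.7984 % ABV


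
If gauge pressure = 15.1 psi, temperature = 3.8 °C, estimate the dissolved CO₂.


vols = (P + 14.695)·(0.01821 + 0.09011·e^(−0.04·T))
vols = (15.1 + 14.695)·(0.01821 + 0.09011·e^(−0.04·3.8))

2.8488 volumes


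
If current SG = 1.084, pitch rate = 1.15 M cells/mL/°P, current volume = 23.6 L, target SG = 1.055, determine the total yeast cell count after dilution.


V_w = V·((SG_c−1)/(SG_t−1)−1);  °P = 259 − 259/SG_t;  cells = rate·(V+V_w)·°P
V_w = 23.6·((1.084−1)/(1.055−1)−1) = 12.4436
V_final = 23.6 + 12.4436 = 36.0436
°P = 259 − 259/1.055 = 13.5024
cells = 1.15·36.0436·13.5024

559.6757 billion cells


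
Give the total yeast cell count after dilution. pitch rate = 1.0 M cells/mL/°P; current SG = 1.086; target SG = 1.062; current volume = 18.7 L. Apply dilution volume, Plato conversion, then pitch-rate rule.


V_w = V·((SG_c−1)/(SG_t−1)−1);  °P = 259 − 259/SG_t;  cells = rate·(V+V_w)·°P
V_w = 18.7·((1.086−1)/(1.062−1)−1) = 7.2387
V_final = 18.7 + 7.2387 = 25.9387
°P = 259 − 259/1.062 = 15.1205
cells = 1.0·25.9387·15.1205

392.2070 billion cells


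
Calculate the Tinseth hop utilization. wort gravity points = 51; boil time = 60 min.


U = 1.65·0.000125^(GP/1000) · (1 − e^(−0.04·t))/4.15
bigness = 1.65·0.000125^(51/1000) = 1.0433
boil_factor = (1 − e^(−0.04·60))/4.15 = 0.2191
U = 1.0433 · 0.2191

0.2286


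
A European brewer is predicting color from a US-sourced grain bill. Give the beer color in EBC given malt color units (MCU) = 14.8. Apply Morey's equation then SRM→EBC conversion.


SRM = 1.4922·MCU^0.6859;  EBC = SRM·1.97
SRM = 1.4922·14.8^0.6859 = 9.4735
EBC = 9.4735·1.97

18.6628 EBC


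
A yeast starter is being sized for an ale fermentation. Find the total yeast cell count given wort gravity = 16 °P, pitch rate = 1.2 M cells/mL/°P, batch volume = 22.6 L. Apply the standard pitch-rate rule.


cells (billions) = rate · V_L · °P
cells = 1.2 · 22.6 · 16

433.9200 billion cells


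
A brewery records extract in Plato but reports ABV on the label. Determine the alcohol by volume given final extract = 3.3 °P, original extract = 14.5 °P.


SG = 259/(259 − P);  ABV = (OG − FG)·131.25
OG = 259/(259 − 14.5) = 1.0593
FG = 259/(259 − 3.3) = 1.0129
ABV = (1.0593 − 1.0129)·131.25

6.0899 % ABV


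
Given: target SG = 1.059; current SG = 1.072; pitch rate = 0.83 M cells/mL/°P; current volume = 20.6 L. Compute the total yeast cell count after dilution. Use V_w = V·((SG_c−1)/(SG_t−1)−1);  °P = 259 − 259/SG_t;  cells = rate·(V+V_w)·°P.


V_w = 20.6·((1.072−1)/(1.059−1)−1) = 4.5390
V_final = 20.6 + 4.5390 = 25.1390
°P = 259 − 259/1.059 = 14.4297
cells = 0.83·25.1390·14.4297

301.0798 billion cells


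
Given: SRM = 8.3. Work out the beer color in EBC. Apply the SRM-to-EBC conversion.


EBC = SRM · 1.97
EBC = 8.3 · 1.97

16.3510 EBC


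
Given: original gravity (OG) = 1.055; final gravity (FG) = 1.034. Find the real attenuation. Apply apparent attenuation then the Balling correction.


AA = (OG−FG)/(OG−1)·100;  RA = AA·0.8192
AA = (1.055 − 1.034)/(1.055 − 1)·100 = 38.1818
RA = 38.1818·0.8192

31.2785 %


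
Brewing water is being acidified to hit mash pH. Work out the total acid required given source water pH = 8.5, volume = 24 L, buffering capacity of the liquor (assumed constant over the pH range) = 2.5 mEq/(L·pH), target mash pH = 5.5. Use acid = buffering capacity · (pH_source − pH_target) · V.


acid = 2.5 · (8.5 − 5.5) · 24

180.0000 mEq


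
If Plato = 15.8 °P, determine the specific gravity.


SG = 259/(259 − P)
SG = 259/(259 − 15.8)

1.0650


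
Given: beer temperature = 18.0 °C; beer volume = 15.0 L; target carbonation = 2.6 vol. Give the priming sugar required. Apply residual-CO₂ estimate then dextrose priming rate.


residual = 14.695·(0.01821 + 0.09011·e^(−0.04·T));  sugar = (target − residual)·4.0·V
residual = 14.695·(0.01821 + 0.09011·e^(−0.04·18.0)) = 0.9121
sugar = (2.6 − 0.9121)·4.0·15.0

101.2718 g


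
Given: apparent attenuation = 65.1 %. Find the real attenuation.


RA = AA · 0.8192
RA = 65.1 · 0.8192

53.3299 %


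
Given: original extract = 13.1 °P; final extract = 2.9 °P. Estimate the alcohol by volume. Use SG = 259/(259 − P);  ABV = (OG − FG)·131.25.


OG = 259/(259 − 13.1) = 1.0533
FG = 259/(259 − 2.9) = 1.0113
ABV = (1.0533 − 1.0113)·131.25

5.5059 % ABV


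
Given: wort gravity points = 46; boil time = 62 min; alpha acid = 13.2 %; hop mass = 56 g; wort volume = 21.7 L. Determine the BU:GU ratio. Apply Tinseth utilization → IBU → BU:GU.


U = 1.65·0.000125^(GP/1000)·(1−e^(−0.04t))/4.15;  IBU = (α/100)·m·U·1000/V;  BU:GU = IBU/GP
U = 1.65·0.000125^(46/1000)·(1−e^(−0.04·62))/4.15 = 0.2409
IBU = (13.2/100)·56·0.2409·1000/21.7 = 82.0754
BU:GU = 82.0754/46

1.7842


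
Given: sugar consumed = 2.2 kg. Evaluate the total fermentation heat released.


Q = m_sugar · 590 kJ/kg
Q = 2.2 · 590

1298.0000 kJ


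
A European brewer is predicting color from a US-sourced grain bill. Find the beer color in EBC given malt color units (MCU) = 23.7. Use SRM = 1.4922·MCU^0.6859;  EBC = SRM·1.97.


SRM = 1.4922·23.7^0.6859 = 13.0848
EBC = 13.0848·1.97

25.7770 EBC


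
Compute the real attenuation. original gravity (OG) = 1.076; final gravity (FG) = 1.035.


AA = (OG−FG)/(OG−1)·100;  RA = AA·0.8192
AA = (1.076 − 1.035)/(1.076 − 1)·100 = 53.9474
RA = 53.9474·0.8192

44.1937 %


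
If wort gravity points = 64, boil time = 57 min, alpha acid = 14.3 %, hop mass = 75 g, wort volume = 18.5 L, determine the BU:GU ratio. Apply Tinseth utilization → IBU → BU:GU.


U = 1.65·0.000125^(GP/1000)·(1−e^(−0.04t))/4.15;  IBU = (α/100)·m·U·1000/V;  BU:GU = IBU/GP
U = 1.65·0.000125^(64/1000)·(1−e^(−0.04·57))/4.15 = 0.2008
IBU = (14.3/100)·75·0.2008·1000/18.5 = 116.4133
BU:GU = 116.4133/64

1.8190


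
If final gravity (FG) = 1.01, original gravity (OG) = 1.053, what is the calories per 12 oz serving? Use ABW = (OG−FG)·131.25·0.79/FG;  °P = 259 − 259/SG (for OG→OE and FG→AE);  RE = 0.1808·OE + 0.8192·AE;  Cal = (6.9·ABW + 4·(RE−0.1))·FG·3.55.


ABW = (1.053 − 1.01)·131.25·0.79/1.01 = 4.4144
OE = 259 − 259/1.053 = 13.0361 °P
AE = 259 − 259/1.01 = 2.5644 °P
RE = 0.1808·13.0361 + 0.8192·2.5644 = 4.4576 °P
Cal = (6.9·4.4144 + 4·(4.4576−0.1))·1.01·3.55

171.7098 kcal


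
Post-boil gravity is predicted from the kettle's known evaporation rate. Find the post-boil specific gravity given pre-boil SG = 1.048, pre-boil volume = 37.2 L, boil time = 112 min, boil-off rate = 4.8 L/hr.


V_post = V_pre − rate·(t/60);  SG_post = 1 + (SG_pre−1)·V_pre/V_post
V_post = 37.2 − 4.8·(112/60) = 28.2400
SG_post = 1 + (1.048 − 1)·37.2/28.2400

1.0632


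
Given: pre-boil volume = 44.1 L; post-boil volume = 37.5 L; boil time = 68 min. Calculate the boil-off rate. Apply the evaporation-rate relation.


rate = (V_pre − V_post) / (t_min/60)
rate = (44.1 − 37.5) / (68/60)

5.8235 L/hr


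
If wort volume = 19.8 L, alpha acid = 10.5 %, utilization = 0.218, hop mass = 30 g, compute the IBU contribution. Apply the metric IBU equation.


IBU = (α/100)·mass·U·1000 / V
IBU = (10.5/100)·30·0.218·1000 / 19.8

34.6818 IBU


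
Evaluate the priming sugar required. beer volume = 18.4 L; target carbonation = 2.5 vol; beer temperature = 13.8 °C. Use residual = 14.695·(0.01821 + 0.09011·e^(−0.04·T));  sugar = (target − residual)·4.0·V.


residual = 14.695·(0.01821 + 0.09011·e^(−0.04·13.8)) = 1.0300
sugar = (2.5 − 1.0300)·4.0·18.4

108.1885 g


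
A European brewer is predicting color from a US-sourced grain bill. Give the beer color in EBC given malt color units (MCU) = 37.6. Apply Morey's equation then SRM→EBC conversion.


SRM = 1.4922·MCU^0.6859;  EBC = SRM·1.97
SRM = 1.4922·37.6^0.6859 = 17.9576
EBC = 17.9576·1.97

35.3765 EBC


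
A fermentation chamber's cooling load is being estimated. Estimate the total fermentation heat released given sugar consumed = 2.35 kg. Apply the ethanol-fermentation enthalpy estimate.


Q = m_sugar · 590 kJ/kg
Q = 2.35 · 590

1386.5000 kJ


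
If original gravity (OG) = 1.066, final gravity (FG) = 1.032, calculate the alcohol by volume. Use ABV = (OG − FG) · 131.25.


ABV = (1.066 − 1.032) · 131.25

4.4625 % ABV


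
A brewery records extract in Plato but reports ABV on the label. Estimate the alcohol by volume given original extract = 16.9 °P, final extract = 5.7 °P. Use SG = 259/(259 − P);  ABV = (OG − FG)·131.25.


OG = 259/(259 − 16.9) = 1.0698
FG = 259/(259 − 5.7) = 1.0225
ABV = (1.0698 − 1.0225)·131.25

6.2085 % ABV


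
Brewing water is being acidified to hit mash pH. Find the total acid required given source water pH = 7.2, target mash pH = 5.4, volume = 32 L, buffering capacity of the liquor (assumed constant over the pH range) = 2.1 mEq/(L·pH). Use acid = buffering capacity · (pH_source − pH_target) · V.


acid = 2.1 · (7.2 − 5.4) · 32

120.9600 mEq


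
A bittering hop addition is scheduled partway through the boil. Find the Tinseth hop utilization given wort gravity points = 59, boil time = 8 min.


U = 1.65·0.000125^(GP/1000) · (1 − e^(−0.04·t))/4.15
bigness = 1.65·0.000125^(59/1000) = 0.9710
boil_factor = (1 − e^(−0.04·8))/4.15 = 0.0660
U = 0.9710 · 0.0660

0.0641


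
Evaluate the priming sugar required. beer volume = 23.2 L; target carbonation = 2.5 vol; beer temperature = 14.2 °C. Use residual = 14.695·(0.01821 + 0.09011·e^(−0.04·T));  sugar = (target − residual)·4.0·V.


residual = 14.695·(0.01821 + 0.09011·e^(−0.04·14.2)) = 1.0179
sugar = (2.5 − 1.0179)·4.0·23.2

137.5347 g


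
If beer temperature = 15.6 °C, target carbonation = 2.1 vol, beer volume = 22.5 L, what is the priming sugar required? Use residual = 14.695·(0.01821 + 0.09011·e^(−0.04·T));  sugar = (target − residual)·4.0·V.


residual = 14.695·(0.01821 + 0.09011·e^(−0.04·15.6)) = 0.9771
sugar = (2.1 − 0.9771)·4.0·22.5

101.0628 g


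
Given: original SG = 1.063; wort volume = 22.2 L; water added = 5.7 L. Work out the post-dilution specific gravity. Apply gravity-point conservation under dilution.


SG_new = 1 + (SG_old − 1)·V_old/(V_old + V_water)
pts = (1.063 − 1)·1000·22.2/(22.2 + 5.7) = 50.1290
SG_new = 1 + 50.1290/1000

1.0501


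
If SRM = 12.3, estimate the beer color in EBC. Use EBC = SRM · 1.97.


EBC = 12.3 · 1.97

24.2310 EBC


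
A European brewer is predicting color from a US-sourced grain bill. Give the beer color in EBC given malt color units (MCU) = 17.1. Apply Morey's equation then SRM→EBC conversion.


SRM = 1.4922·MCU^0.6859;  EBC = SRM·1.97
SRM = 1.4922·17.1^0.6859 = 10.4602
EBC = 10.4602·1.97

20.6066 EBC


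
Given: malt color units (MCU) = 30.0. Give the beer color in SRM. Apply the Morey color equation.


SRM = 1.4922 · MCU^0.6859
SRM = 1.4922 · 30.0^0.6859

15.3810 SRM


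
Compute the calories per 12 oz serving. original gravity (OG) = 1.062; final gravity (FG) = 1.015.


ABW = (OG−FG)·131.25·0.79/FG;  °P = 259 − 259/SG (for OG→OE and FG→AE);  RE = 0.1808·OE + 0.8192·AE;  Cal = (6.9·ABW + 4·(RE−0.1))·FG·3.55
ABW = (1.062 − 1.015)·131.25·0.79/1.015 = 4.8013
OE = 259 − 259/1.062 = 15.1205 °P
AE = 259 − 259/1.015 = 3.8276 °P
RE = 0.1808·15.1205 + 0.8192·3.8276 = 5.8693 °P
Cal = (6.9·4.8013 + 4·(5.8693−0.1))·1.015·3.55

202.5254 kcal


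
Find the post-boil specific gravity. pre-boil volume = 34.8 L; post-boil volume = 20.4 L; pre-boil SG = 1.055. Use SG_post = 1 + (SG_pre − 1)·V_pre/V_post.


pts_pre = (1.055 − 1)·1000 = 55.0000
pts_post = 55.0000·34.8/20.4 = 93.8235
SG_post = 1 + 93.8235/1000

1.0938


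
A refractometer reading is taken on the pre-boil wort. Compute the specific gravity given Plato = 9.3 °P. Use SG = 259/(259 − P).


SG = 259/(259 − 9.3)

1.0372


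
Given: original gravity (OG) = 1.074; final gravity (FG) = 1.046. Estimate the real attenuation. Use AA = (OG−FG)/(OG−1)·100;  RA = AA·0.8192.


AA = (1.074 − 1.046)/(1.074 − 1)·100 = 37.8378
RA = 37.8378·0.8192

30.9968 %


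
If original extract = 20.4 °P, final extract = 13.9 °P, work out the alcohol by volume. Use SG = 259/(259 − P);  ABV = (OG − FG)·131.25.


OG = 259/(259 − 20.4) = 1.0855
FG = 259/(259 − 13.9) = 1.0567
ABV = (1.0855 − 1.0567)·131.25

3.7783 % ABV


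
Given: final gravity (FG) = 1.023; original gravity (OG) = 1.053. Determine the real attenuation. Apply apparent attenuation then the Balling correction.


AA = (OG−FG)/(OG−1)·100;  RA = AA·0.8192
AA = (1.053 − 1.023)/(1.053 − 1)·100 = 56.6038
RA = 56.6038·0.8192

46.3698 %


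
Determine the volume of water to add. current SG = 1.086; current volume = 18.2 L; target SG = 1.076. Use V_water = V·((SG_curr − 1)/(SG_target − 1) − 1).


V_water = 18.2·((1.086 − 1)/(1.076 − 1) − 1)

2.3947 L


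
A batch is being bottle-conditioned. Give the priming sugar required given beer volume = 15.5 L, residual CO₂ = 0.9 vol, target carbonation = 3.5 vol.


sugar = (target − residual)·4.0·V
sugar = (3.5 − 0.9)·4.0·15.5

161.2000 g


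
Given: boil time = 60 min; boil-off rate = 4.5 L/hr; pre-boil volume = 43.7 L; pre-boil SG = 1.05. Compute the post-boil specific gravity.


V_post = V_pre − rate·(t/60);  SG_post = 1 + (SG_pre−1)·V_pre/V_post
V_post = 43.7 − 4.5·(60/60) = 39.2000
SG_post = 1 + (1.05 − 1)·43.7/39.2000

1.0557


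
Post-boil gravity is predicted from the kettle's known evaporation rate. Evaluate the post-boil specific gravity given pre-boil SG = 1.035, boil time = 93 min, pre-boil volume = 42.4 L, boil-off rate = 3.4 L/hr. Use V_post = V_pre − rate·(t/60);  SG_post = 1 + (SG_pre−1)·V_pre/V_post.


V_post = 42.4 − 3.4·(93/60) = 37.1300
SG_post = 1 + (1.035 − 1)·42.4/37.1300

1.0400


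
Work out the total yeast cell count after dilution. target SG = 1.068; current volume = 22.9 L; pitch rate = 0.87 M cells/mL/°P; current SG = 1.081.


V_w = V·((SG_c−1)/(SG_t−1)−1);  °P = 259 − 259/SG_t;  cells = rate·(V+V_w)·°P
V_w = 22.9·((1.081−1)/(1.068−1)−1) = 4.3779
V_final = 22.9 + 4.3779 = 27.2779
°P = 259 − 259/1.068 = 16.4906
cells = 0.87·27.2779·16.4906

391.3526 billion cells


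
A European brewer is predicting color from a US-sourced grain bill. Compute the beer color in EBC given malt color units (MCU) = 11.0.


SRM = 1.4922·MCU^0.6859;  EBC = SRM·1.97
SRM = 1.4922·11.0^0.6859 = 7.7289
EBC = 7.7289·1.97

15.2260 EBC


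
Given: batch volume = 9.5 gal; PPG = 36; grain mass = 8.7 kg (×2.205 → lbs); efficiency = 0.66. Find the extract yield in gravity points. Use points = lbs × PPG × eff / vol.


lbs = 8.7 × 2.205 = 19.1835
points = 19.1835 × 36 × 0.66 / 9.5

47.9789 points


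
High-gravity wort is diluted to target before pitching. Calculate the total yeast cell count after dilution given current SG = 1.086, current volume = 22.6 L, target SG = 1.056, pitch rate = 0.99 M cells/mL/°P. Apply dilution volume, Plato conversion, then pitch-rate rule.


V_w = V·((SG_c−1)/(SG_t−1)−1);  °P = 259 − 259/SG_t;  cells = rate·(V+V_w)·°P
V_w = 22.6·((1.086−1)/(1.056−1)−1) = 12.1071
V_final = 22.6 + 12.1071 = 34.7071
°P = 259 − 259/1.056 = 13.7348
cells = 0.99·34.7071·13.7348

471.9304 billion cells


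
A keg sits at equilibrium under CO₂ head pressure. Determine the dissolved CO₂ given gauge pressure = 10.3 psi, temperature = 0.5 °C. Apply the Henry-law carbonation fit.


vols = (P + 14.695)·(0.01821 + 0.09011·e^(−0.04·T))
vols = (10.3 + 14.695)·(0.01821 + 0.09011·e^(−0.04·0.5))

2.6629 volumes


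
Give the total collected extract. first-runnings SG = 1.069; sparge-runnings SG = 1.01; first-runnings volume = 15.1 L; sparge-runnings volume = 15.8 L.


total = Σ (SG_i − 1)·1000·V_i
first = (1.069 − 1)·1000·15.1 = 1041.9000
sparge = (1.01 − 1)·1000·15.8 = 158.0000
total = 1041.9000 + 158.0000

1199.9000 gravity·L


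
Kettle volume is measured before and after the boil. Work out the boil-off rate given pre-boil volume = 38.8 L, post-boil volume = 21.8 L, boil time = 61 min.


rate = (V_pre − V_post) / (t_min/60)
rate = (38.8 − 21.8) / (61/60)

16.7213 L/hr


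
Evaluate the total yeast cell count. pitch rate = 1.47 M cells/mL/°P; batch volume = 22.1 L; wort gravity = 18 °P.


cells (billions) = rate · V_L · °P
cells = 1.47 · 22.1 · 18

584.7660 billion cells


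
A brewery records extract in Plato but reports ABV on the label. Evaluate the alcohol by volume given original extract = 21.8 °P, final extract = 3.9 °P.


SG = 259/(259 − P);  ABV = (OG − FG)·131.25
OG = 259/(259 − 21.8) = 1.0919
FG = 259/(259 − 3.9) = 1.0153
ABV = (1.0919 − 1.0153)·131.25

10.0560 % ABV


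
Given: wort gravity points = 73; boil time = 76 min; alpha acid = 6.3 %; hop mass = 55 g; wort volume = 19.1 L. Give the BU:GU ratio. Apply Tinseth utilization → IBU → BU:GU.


U = 1.65·0.000125^(GP/1000)·(1−e^(−0.04t))/4.15;  IBU = (α/100)·m·U·1000/V;  BU:GU = IBU/GP
U = 1.65·0.000125^(73/1000)·(1−e^(−0.04·76))/4.15 = 0.1964
IBU = (6.3/100)·55·0.1964·1000/19.1 = 35.6363
BU:GU = 35.6363/73

0.4882


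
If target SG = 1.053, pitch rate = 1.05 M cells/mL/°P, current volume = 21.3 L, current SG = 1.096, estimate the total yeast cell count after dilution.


V_w = V·((SG_c−1)/(SG_t−1)−1);  °P = 259 − 259/SG_t;  cells = rate·(V+V_w)·°P
V_w = 21.3·((1.096−1)/(1.053−1)−1) = 17.2811
V_final = 21.3 + 17.2811 = 38.5811
°P = 259 − 259/1.053 = 13.0361
cells = 1.05·38.5811·13.0361

528.0944 billion cells


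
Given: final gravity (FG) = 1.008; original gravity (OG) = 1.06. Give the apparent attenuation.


AA = (OG − FG)/(OG − 1) · 100
AA = (1.06 − 1.008)/(1.06 − 1) · 100

86.6667 %


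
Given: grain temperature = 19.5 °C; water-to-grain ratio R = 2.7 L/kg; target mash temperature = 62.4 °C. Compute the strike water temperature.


T_strike = (0.41/R)·(T_mash − T_grain) + T_mash
T_strike = (0.41/2.7)·(62.4 − 19.5) + 62.4

68.9144 °C


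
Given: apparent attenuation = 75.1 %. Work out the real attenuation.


RA = AA · 0.8192
RA = 75.1 · 0.8192

61.5219 %


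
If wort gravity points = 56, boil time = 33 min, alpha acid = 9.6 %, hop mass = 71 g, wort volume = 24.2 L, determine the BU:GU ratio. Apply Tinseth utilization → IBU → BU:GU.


U = 1.65·0.000125^(GP/1000)·(1−e^(−0.04t))/4.15;  IBU = (α/100)·m·U·1000/V;  BU:GU = IBU/GP
U = 1.65·0.000125^(56/1000)·(1−e^(−0.04·33))/4.15 = 0.1762
IBU = (9.6/100)·71·0.1762·1000/24.2 = 49.6136
BU:GU = 49.6136/56

0.8860


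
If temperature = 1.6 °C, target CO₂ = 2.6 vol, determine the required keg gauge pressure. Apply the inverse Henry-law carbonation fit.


psi = vols/(0.01821 + 0.09011·e^(−0.04·T)) − 14.695
psi = 2.6/(0.01821 + 0.09011·e^(−0.04·1.6)) − 14.695

10.6132 psi


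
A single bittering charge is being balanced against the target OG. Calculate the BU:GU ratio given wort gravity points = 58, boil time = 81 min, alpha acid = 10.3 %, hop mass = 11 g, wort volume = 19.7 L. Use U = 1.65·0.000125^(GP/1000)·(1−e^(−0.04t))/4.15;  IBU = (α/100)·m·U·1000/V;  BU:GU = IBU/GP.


U = 1.65·0.000125^(58/1000)·(1−e^(−0.04·81))/4.15 = 0.2268
IBU = (10.3/100)·11·0.2268·1000/19.7 = 13.0458
BU:GU = 13.0458/58

0.2249


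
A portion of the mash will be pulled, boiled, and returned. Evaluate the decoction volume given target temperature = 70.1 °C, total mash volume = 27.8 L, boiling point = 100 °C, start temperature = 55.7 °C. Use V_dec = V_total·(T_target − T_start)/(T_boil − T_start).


V_dec = 27.8·(70.1 − 55.7)/(100 − 55.7)

9.0366 L


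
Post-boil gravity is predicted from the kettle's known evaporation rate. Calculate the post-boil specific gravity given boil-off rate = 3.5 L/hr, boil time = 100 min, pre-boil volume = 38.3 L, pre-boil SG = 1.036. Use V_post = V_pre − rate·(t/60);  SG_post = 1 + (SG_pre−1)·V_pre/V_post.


V_post = 38.3 − 3.5·(100/60) = 32.4667
SG_post = 1 + (1.036 − 1)·38.3/32.4667

1.0425


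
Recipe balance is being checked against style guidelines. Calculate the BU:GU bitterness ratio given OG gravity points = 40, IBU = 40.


BU:GU = IBU / OG_points
BU:GU = 40 / 40

1.0000


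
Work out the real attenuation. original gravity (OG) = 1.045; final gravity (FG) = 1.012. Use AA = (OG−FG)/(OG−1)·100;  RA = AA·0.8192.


AA = (1.045 − 1.012)/(1.045 − 1)·100 = 73.3333
RA = 73.3333·0.8192

60.0747 %


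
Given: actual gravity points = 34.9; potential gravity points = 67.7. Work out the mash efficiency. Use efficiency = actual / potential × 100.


efficiency = 34.9 / 67.7 × 100

51.5510 %


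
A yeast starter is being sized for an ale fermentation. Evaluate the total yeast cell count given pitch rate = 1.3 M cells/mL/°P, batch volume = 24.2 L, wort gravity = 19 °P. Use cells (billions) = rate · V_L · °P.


cells = 1.3 · 24.2 · 19

597.7400 billion cells


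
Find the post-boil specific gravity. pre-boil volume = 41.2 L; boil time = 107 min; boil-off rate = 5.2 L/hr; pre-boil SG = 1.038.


V_post = V_pre − rate·(t/60);  SG_post = 1 + (SG_pre−1)·V_pre/V_post
V_post = 41.2 − 5.2·(107/60) = 31.9267
SG_post = 1 + (1.038 − 1)·41.2/31.9267

1.0490


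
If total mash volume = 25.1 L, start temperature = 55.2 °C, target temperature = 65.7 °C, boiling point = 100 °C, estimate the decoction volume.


V_dec = V_total·(T_target − T_start)/(T_boil − T_start)
V_dec = 25.1·(65.7 − 55.2)/(100 − 55.2)

5.8828 L


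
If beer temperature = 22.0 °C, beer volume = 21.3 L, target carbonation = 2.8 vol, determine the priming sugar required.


residual = 14.695·(0.01821 + 0.09011·e^(−0.04·T));  sugar = (target − residual)·4.0·V
residual = 14.695·(0.01821 + 0.09011·e^(−0.04·22.0)) = 0.8168
sugar = (2.8 − 0.8168)·4.0·21.3

168.9654 g


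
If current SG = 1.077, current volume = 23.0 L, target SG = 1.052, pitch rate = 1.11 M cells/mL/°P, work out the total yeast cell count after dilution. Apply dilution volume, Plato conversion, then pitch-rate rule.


V_w = V·((SG_c−1)/(SG_t−1)−1);  °P = 259 − 259/SG_t;  cells = rate·(V+V_w)·°P
V_w = 23.0·((1.077−1)/(1.052−1)−1) = 11.0577
V_final = 23.0 + 11.0577 = 34.0577
°P = 259 − 259/1.052 = 12.8023
cells = 1.11·34.0577·12.8023

483.9779 billion cells


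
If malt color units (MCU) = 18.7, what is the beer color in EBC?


SRM = 1.4922·MCU^0.6859;  EBC = SRM·1.97
SRM = 1.4922·18.7^0.6859 = 11.1220
EBC = 11.1220·1.97

21.9104 EBC


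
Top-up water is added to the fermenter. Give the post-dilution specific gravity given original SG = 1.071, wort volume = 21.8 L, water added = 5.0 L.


SG_new = 1 + (SG_old − 1)·V_old/(V_old + V_water)
pts = (1.071 − 1)·1000·21.8/(21.8 + 5.0) = 57.7537
SG_new = 1 + 57.7537/1000

1.0578


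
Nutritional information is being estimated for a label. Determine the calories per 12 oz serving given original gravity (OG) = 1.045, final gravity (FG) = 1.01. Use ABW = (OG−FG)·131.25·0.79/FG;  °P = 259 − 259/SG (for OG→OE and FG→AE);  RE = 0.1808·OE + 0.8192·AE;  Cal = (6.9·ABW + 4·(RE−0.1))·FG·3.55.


ABW = (1.045 − 1.01)·131.25·0.79/1.01 = 3.5931
OE = 259 − 259/1.045 = 11.1531 °P
AE = 259 − 259/1.01 = 2.5644 °P
RE = 0.1808·11.1531 + 0.8192·2.5644 = 4.1172 °P
Cal = (6.9·3.5931 + 4·(4.1172−0.1))·1.01·3.55

146.5086 kcal


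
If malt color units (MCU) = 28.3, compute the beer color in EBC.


SRM = 1.4922·MCU^0.6859;  EBC = SRM·1.97
SRM = 1.4922·28.3^0.6859 = 14.7777
EBC = 14.7777·1.97

29.1121 EBC


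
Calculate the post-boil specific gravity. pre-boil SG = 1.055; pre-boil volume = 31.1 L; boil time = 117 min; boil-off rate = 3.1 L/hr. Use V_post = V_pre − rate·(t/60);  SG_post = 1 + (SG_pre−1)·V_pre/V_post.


V_post = 31.1 − 3.1·(117/60) = 25.0550
SG_post = 1 + (1.055 − 1)·31.1/25.0550

1.0683


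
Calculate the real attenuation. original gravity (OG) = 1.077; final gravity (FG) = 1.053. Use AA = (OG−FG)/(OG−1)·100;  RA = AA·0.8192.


AA = (1.077 − 1.053)/(1.077 − 1)·100 = 31.1688
RA = 31.1688·0.8192

25.5335 %


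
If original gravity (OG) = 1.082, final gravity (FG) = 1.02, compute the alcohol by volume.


ABV = (OG − FG) · 131.25
ABV = (1.082 − 1.02) · 131.25

8.1375 % ABV


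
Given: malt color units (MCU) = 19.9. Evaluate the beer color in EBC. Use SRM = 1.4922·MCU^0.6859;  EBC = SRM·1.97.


SRM = 1.4922·19.9^0.6859 = 11.6067
EBC = 11.6067·1.97

22.8653 EBC


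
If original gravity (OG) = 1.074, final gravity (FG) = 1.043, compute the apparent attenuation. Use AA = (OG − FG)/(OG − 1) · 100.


AA = (1.074 − 1.043)/(1.074 − 1) · 100

41.8919 %


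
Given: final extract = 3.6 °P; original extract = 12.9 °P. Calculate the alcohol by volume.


SG = 259/(259 − P);  ABV = (OG − FG)·131.25
OG = 259/(259 − 12.9) = 1.0524
FG = 259/(259 − 3.6) = 1.0141
ABV = (1.0524 − 1.0141)·131.25

5.0298 % ABV


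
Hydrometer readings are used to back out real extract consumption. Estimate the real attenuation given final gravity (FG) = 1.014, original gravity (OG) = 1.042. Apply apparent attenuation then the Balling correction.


AA = (OG−FG)/(OG−1)·100;  RA = AA·0.8192
AA = (1.042 − 1.014)/(1.042 − 1)·100 = 66.6667
RA = 66.6667·0.8192

54.6133 %


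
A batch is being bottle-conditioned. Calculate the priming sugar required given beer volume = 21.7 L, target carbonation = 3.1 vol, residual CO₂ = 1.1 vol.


sugar = (target − residual)·4.0·V
sugar = (3.1 − 1.1)·4.0·21.7

173.6000 g


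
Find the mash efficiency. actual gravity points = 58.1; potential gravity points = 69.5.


efficiency = actual / potential × 100
efficiency = 58.1 / 69.5 × 100

83.5971 %


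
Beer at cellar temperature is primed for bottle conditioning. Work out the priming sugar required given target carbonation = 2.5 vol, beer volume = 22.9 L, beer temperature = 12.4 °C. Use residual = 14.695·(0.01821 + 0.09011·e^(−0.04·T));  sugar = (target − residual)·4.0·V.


residual = 14.695·(0.01821 + 0.09011·e^(−0.04·12.4)) = 1.0740
sugar = (2.5 − 1.0740)·4.0·22.9

130.6250 g


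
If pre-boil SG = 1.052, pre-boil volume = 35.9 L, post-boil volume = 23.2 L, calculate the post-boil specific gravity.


SG_post = 1 + (SG_pre − 1)·V_pre/V_post
pts_pre = (1.052 − 1)·1000 = 52.0000
pts_post = 52.0000·35.9/23.2 = 80.4655
SG_post = 1 + 80.4655/1000

1.0805


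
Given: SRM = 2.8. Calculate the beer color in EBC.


EBC = SRM · 1.97
EBC = 2.8 · 1.97

5.5160 EBC


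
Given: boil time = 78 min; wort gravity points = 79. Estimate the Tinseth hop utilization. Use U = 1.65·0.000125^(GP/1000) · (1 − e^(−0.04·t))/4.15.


bigness = 1.65·0.000125^(79/1000) = 0.8112
boil_factor = (1 − e^(−0.04·78))/4.15 = 0.2303
U = 0.8112 · 0.2303

0.1868
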